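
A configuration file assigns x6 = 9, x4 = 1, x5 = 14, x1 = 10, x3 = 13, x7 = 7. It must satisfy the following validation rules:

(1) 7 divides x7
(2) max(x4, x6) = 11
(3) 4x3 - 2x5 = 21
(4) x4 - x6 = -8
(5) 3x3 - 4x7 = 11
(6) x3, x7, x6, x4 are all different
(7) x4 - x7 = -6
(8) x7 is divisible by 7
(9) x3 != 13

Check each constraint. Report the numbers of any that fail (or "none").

(1) 7 / 7 = 1, so 7 divides 7 — OK.
(2) max(1, 9) = 9, not 11 — violated.
(3) 4x3 - 2x5 = 4(13) - 2(14) = 24, not 21 — violated.
(4) x4 - x6 = 1 - 9 = -8 — OK.
(5) 3x3 - 4x7 = 3(13) - 4(7) = 11 — OK.
(6) values 13, 7, 9, 1 are pairwise distinct — OK.
(7) x4 - x7 = 1 - 7 = -6 — OK.
(8) 7 / 7 = 1, so 7 divides 7 — OK.
(9) x3 = 13, but 13 is required to differ — violated.

The assignment fails constraints 2, 3, 9.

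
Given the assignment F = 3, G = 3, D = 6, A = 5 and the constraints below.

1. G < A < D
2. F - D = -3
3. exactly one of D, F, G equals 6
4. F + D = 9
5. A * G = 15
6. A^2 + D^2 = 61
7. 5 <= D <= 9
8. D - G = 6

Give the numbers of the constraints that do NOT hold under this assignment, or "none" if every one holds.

1. values 3 < 5 < 6 — OK.
2. F - D = 3 - 6 = -3 — OK.
3. D=6, F=3, G=3; 1 of them equals 6 — OK.
4. F + D = 3 + 6 = 9 — OK.
5. A * G = 5 * 3 = 15 — OK.
6. A^2 + D^2 = 5^2 + 6^2 = 25 + 36 = 61 — OK.
7. D = 6 lies in [5, 9] — OK.
8. D - G = 6 - 3 = 3, not 6 — violated.

No — constraint 8 is not satisfied.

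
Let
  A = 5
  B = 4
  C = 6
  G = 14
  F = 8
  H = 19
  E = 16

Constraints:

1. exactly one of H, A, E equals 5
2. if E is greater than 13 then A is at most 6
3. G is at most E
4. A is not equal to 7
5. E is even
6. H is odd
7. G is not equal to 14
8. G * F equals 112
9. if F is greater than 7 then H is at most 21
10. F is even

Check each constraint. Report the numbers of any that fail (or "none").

Violated: 7.

1. H=19, A=5, E=16; 1 of them equals 5  ✓
2. E = 16 > 13, so we need A ≤ 6; A = 5 ≤ 6  ✓
3. G = 14, E = 16; 14 ≤ 16  ✓
4. A = 5, and 5 ≠ 7  ✓
5. E = 16 is even  ✓
6. H = 19 is odd  ✓
7. G = 14, but 14 is required to differ  ✗
8. G * F = 14 * 8 = 112  ✓
9. F = 8 > 7, so we need H ≤ 21; H = 19 ≤ 21  ✓
10. F = 8 is even  ✓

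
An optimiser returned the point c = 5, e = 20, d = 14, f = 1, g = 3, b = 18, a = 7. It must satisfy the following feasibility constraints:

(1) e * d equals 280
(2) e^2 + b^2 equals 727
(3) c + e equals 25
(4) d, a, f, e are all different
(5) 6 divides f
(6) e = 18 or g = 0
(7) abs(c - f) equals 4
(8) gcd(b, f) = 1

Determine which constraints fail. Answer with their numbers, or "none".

(1) e * d = 20 * 14 = 280 — satisfied.
(2) e^2 + b^2 = 20^2 + 18^2 = 400 + 324 = 724, not 727 — violated.
(3) c + e = 5 + 20 = 25 — satisfied.
(4) values 14, 7, 1, 20 are pairwise distinct — satisfied.
(5) 1 = 6*0 + 1, so 6 does not divide 1 — violated.
(6) e = 20 ≠ 18 and g = 3 ≠ 0; both disjuncts false — violated.
(7) abs(5 - 1) = 4 — satisfied.
(8) gcd(18, 1) = 1 — satisfied.

No — constraints 2, 5, and 6 are not satisfied.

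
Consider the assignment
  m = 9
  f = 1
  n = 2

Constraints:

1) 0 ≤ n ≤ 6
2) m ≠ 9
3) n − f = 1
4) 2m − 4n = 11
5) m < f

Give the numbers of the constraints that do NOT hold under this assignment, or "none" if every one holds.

1) n = 2 lies in [0, 6]  ✔
2) m = 9, but 9 is required to differ  ✘
3) n − f = 2 − 1 = 1  ✔
4) 2m − 4n = 2(9) − 4(2) = 10, not 11  ✘
5) m = 9, f = 1; 9 ≥ 1 (want <)  ✘

The assignment fails constraints 2, 4, and 5.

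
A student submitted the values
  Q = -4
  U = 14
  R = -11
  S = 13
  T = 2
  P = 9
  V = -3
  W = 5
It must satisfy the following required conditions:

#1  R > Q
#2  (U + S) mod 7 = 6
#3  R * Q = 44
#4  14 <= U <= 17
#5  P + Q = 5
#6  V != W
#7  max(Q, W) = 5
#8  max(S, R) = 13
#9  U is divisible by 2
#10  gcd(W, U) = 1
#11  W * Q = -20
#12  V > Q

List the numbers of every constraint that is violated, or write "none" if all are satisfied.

Violated: 1.

#1 R = -11, Q = -4; -11 ≤ -4 (want >) — violated.
#2 U + S = 27; 27 mod 7 = 6 — OK.
#3 R * Q = -11 * (-4) = 44 — OK.
#4 U = 14 lies in [14, 17] — OK.
#5 P + Q = 9 + (-4) = 5 — OK.
#6 V = -3, W = 5; distinct — OK.
#7 max(-4, 5) = 5 — OK.
#8 max(13, -11) = 13 — OK.
#9 14 / 2 = 7, so 2 divides 14 — OK.
#10 gcd(5, 14) = 1 — OK.
#11 W * Q = 5 * (-4) = -20 — OK.
#12 V = -3, Q = -4; -3 > -4 — OK.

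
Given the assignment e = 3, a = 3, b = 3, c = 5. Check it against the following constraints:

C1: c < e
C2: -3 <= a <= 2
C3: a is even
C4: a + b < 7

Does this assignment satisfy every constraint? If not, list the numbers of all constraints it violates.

C1: c = 5, e = 3; 5 ≥ 3 (want <)  no
C2: a = 3 is outside [-3, 2]  no
C3: a = 3 is odd  no
C4: a + b = 3 + 3 = 6; 6 < 7  yes

Constraints 1, 2, and 3 are violated.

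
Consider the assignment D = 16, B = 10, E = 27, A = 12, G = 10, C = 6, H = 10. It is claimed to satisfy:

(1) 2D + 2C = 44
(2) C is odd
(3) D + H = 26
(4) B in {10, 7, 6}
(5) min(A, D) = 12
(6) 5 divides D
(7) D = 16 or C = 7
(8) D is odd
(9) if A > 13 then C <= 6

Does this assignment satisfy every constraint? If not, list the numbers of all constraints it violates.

Constraints 2, 6, and 8 are violated.

(1) 2D + 2C = 2(16) + 2(6) = 44  holds
(2) C = 6 is even  fails
(3) D + H = 16 + 10 = 26  holds
(4) B = 10 is in {10, 7, 6}  holds
(5) min(12, 16) = 12  holds
(6) 16 = 5*3 + 1, so 5 does not divide 16  fails
(7) D = 16 = 16 (first disjunct)  holds
(8) D = 16 is even  fails
(9) A = 12, not > 13; antecedent false, conditional vacuously true  holds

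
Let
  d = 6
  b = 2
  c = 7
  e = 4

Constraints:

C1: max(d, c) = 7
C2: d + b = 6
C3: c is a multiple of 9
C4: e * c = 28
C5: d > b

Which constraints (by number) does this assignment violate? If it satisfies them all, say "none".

Constraints 2 and 3 are violated.

C1: max(6, 7) = 7  OK
C2: d + b = 6 + 2 = 8, not 6  FAIL
C3: 7 = 9*0 + 7, so 9 does not divide 7  FAIL
C4: e * c = 4 * 7 = 28  OK
C5: d = 6, b = 2; 6 > 2  OK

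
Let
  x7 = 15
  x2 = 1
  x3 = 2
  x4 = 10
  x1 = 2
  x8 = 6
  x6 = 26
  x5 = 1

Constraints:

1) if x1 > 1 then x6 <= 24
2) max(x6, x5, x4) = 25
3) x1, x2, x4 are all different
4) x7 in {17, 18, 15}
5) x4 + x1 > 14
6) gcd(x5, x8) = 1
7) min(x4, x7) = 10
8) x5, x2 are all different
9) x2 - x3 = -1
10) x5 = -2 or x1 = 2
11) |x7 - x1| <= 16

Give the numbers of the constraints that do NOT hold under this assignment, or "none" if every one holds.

1) x1 = 2 > 1, so we need x6 ≤ 24; but x6 = 26 > 24 — violated.
2) max(26, 1, 10) = 26, not 25 — violated.
3) values 2, 1, 10 are pairwise distinct — satisfied.
4) x7 = 15 is in {17, 18, 15} — satisfied.
5) x4 + x1 = 10 + 2 = 12; 12 ≤ 14, bound 14 not met — violated.
6) gcd(1, 6) = 1 — satisfied.
7) min(10, 15) = 10 — satisfied.
8) x5 = x2 = 1, not all different — violated.
9) x2 - x3 = 1 - 2 = -1 — satisfied.
10) x5 = 1 ≠ -2, but x1 = 2 = 2 (second disjunct) — satisfied.
11) |15 - 2| = 13; 13 ≤ 16 — satisfied.

Constraints 1, 2, 5, 8 do not hold.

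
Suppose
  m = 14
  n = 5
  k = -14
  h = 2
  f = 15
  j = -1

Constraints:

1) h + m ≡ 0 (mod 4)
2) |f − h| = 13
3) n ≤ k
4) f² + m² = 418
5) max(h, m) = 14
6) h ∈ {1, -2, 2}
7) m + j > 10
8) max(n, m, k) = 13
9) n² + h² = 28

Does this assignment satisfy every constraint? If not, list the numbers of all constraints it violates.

1) h + m = 16; 16 mod 4 = 0  yes
2) |15 − 2| = 13  yes
3) n = 5, k = -14; 5 > -14 (want ≤)  no
4) f² + m² = 15² + 14² = 225 + 196 = 421, not 418  no
5) max(2, 14) = 14  yes
6) h = 2 is in {1, -2, 2}  yes
7) m + j = 14 + (-1) = 13; 13 > 10  yes
8) max(5, 14, -14) = 14, not 13  no
9) n² + h² = 5² + 2² = 25 + 4 = 29, not 28  no

No — constraints 3, 4, 8, 9 are not satisfied.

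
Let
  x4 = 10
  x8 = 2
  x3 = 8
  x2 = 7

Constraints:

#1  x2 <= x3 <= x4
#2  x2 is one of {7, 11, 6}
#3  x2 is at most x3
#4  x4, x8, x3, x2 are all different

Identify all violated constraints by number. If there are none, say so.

#1 values 7 <= 8 <= 10 — OK.
#2 x2 = 7 is in {7, 11, 6} — OK.
#3 x2 = 7, x3 = 8; 7 ≤ 8 — OK.
#4 values 10, 2, 8, 7 are pairwise distinct — OK.

None — every constraint holds.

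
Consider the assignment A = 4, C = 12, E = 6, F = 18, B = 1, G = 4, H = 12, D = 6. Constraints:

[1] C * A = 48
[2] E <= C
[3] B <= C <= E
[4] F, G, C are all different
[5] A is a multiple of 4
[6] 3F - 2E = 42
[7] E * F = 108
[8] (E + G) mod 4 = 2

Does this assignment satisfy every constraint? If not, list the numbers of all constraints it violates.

[1] C * A = 12 * 4 = 48  ✓
[2] E = 6, C = 12; 6 ≤ 12  ✓
[3] values 1, 12, 6; C = 12 is not <= E = 6  ✗
[4] values 18, 4, 12 are pairwise distinct  ✓
[5] 4 / 4 = 1, so 4 divides 4  ✓
[6] 3F - 2E = 3(18) - 2(6) = 42  ✓
[7] E * F = 6 * 18 = 108  ✓
[8] E + G = 10; 10 mod 4 = 2  ✓

The assignment fails constraint 3.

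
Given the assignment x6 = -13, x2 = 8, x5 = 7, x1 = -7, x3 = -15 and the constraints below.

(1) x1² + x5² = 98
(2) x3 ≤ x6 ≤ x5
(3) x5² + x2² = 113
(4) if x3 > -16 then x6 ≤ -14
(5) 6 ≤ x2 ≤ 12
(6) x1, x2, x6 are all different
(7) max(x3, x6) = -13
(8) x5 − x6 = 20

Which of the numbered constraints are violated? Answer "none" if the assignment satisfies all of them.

(1) x1² + x5² = (-7)² + 7² = 49 + 49 = 98 — holds.
(2) values -15 ≤ -13 ≤ 7 — holds.
(3) x5² + x2² = 7² + 8² = 49 + 64 = 113 — holds.
(4) x3 = -15 > -16, so we need x6 ≤ -14; but x6 = -13 > -14 — fails.
(5) x2 = 8 lies in [6, 12] — holds.
(6) values -7, 8, -13 are pairwise distinct — holds.
(7) max(-15, -13) = -13 — holds.
(8) x5 − x6 = 7 − (-13) = 20 — holds.

Constraint 4 does not hold.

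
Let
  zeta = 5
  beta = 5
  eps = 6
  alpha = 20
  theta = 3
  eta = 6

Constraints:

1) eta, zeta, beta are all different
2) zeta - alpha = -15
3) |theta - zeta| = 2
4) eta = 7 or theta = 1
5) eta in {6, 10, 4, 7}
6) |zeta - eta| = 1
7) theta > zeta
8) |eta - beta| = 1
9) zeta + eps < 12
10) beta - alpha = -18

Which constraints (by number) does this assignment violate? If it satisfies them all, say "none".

1) zeta = beta = 5, not all different — fails.
2) zeta - alpha = 5 - 20 = -15 — holds.
3) |3 - 5| = 2 — holds.
4) eta = 6 ≠ 7 and theta = 3 ≠ 1; both disjuncts false — fails.
5) eta = 6 is in {6, 10, 4, 7} — holds.
6) |5 - 6| = 1 — holds.
7) theta = 3, zeta = 5; 3 ≤ 5 (want >) — fails.
8) |6 - 5| = 1 — holds.
9) zeta + eps = 5 + 6 = 11; 11 < 12 — holds.
10) beta - alpha = 5 - 20 = -15, not -18 — fails.

The assignment fails constraints 1, 4, 7, and 10.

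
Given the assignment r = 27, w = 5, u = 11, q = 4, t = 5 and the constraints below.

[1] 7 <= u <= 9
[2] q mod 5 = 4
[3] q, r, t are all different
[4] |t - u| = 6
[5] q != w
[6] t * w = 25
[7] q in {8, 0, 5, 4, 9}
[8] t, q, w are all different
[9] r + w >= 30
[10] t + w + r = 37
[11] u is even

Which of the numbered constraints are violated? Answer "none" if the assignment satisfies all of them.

[1] u = 11 is outside [7, 9]  ✗
[2] 4 mod 5 = 4  ✓
[3] values 4, 27, 5 are pairwise distinct  ✓
[4] |5 - 11| = 6  ✓
[5] q = 4, w = 5; distinct  ✓
[6] t * w = 5 * 5 = 25  ✓
[7] q = 4 is in {8, 0, 5, 4, 9}  ✓
[8] t = w = 5, not all different  ✗
[9] r + w = 27 + 5 = 32; 32 ≥ 30  ✓
[10] t + w + r = 5 + 5 + 27 = 37  ✓
[11] u = 11 is odd  ✗

Constraints 1, 8, 11 are violated.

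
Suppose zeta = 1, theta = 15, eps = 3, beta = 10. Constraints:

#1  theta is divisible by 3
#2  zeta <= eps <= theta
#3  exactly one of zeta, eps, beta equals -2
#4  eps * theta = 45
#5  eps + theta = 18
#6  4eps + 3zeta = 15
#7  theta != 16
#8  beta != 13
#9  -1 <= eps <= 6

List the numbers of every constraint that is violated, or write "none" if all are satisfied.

Constraint 3 is violated.

#1 15 / 3 = 5, so 3 divides 15 — OK.
#2 values 1 <= 3 <= 15 — OK.
#3 zeta=1, eps=3, beta=10; 0 of them equal -2, not exactly one — violated.
#4 eps * theta = 3 * 15 = 45 — OK.
#5 eps + theta = 3 + 15 = 18 — OK.
#6 4eps + 3zeta = 4(3) + 3(1) = 15 — OK.
#7 theta = 15, and 15 ≠ 16 — OK.
#8 beta = 10, and 10 ≠ 13 — OK.
#9 eps = 3 lies in [-1, 6] — OK.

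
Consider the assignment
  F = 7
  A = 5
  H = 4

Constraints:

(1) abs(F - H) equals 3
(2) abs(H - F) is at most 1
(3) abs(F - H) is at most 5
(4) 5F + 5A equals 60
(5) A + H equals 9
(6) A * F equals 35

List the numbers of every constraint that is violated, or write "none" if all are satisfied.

(1) abs(7 - 4) = 3  ✓
(2) abs(4 - 7) = 3; 3 > 1, exceeds bound 1  ✗
(3) abs(7 - 4) = 3; 3 ≤ 5  ✓
(4) 5F + 5A = 5(7) + 5(5) = 60  ✓
(5) A + H = 5 + 4 = 9  ✓
(6) A * F = 5 * 7 = 35  ✓

Violated: 2.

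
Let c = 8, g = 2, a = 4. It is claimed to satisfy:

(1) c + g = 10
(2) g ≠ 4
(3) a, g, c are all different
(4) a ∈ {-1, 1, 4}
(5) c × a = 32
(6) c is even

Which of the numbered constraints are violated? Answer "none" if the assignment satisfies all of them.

Yes — all constraints hold.

(1) c + g = 8 + 2 = 10  ✓
(2) g = 2, and 2 ≠ 4  ✓
(3) values 4, 2, 8 are pairwise distinct  ✓
(4) a = 4 is in {-1, 1, 4}  ✓
(5) c × a = 8 × 4 = 32  ✓
(6) c = 8 is even  ✓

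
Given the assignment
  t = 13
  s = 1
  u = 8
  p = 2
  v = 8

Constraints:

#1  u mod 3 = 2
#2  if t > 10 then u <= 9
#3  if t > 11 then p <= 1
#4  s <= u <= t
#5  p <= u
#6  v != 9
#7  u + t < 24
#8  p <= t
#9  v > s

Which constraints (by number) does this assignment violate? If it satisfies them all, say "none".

Violated: 3.

#1 8 mod 3 = 2 — satisfied.
#2 t = 13 > 10, so we need u ≤ 9; u = 8 ≤ 9 — satisfied.
#3 t = 13 > 11, so we need p ≤ 1; but p = 2 > 1 — violated.
#4 values 1 <= 8 <= 13 — satisfied.
#5 p = 2, u = 8; 2 ≤ 8 — satisfied.
#6 v = 8, and 8 ≠ 9 — satisfied.
#7 u + t = 8 + 13 = 21; 21 < 24 — satisfied.
#8 p = 2, t = 13; 2 ≤ 13 — satisfied.
#9 v = 8, s = 1; 8 > 1 — satisfied.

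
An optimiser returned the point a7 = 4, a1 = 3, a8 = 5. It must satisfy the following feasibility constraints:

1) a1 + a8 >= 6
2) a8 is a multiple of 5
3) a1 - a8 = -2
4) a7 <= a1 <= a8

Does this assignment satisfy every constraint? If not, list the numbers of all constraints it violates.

1) a1 + a8 = 3 + 5 = 8; 8 ≥ 6  OK
2) 5 / 5 = 1, so 5 divides 5  OK
3) a1 - a8 = 3 - 5 = -2  OK
4) values 4, 3, 5; a7 = 4 is not <= a1 = 3  FAIL

Constraint 4 does not hold.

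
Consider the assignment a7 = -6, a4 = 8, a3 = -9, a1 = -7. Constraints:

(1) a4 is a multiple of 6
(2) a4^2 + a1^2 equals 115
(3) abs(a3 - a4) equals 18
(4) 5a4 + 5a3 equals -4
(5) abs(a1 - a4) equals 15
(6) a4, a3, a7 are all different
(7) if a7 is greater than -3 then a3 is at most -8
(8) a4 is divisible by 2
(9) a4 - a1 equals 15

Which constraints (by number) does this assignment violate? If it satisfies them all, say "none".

(1) 8 = 6*1 + 2, so 6 does not divide 8 — violated.
(2) a4^2 + a1^2 = 8^2 + (-7)^2 = 64 + 49 = 113, not 115 — violated.
(3) abs(-9 - 8) = 17, not 18 — violated.
(4) 5a4 + 5a3 = 5(8) + 5(-9) = -5, not -4 — violated.
(5) abs(-7 - 8) = 15 — satisfied.
(6) values 8, -9, -6 are pairwise distinct — satisfied.
(7) a7 = -6, not > -3; antecedent false, conditional vacuously true — satisfied.
(8) 8 / 2 = 4, so 2 divides 8 — satisfied.
(9) a4 - a1 = 8 - (-7) = 15 — satisfied.

Constraints 1, 2, 3, and 4 are violated.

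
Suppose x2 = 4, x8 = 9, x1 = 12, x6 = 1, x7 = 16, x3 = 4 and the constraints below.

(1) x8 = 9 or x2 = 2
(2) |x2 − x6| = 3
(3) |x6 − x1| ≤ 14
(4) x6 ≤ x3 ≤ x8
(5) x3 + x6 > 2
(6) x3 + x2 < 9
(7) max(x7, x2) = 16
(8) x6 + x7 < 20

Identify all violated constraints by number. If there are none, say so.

All constraints are satisfied.

(1) x8 = 9 = 9 (first disjunct) — satisfied.
(2) |4 − 1| = 3 — satisfied.
(3) |1 − 12| = 11; 11 ≤ 14 — satisfied.
(4) values 1 ≤ 4 ≤ 9 — satisfied.
(5) x3 + x6 = 4 + 1 = 5; 5 > 2 — satisfied.
(6) x3 + x2 = 4 + 4 = 8; 8 < 9 — satisfied.
(7) max(16, 4) = 16 — satisfied.
(8) x6 + x7 = 1 + 16 = 17; 17 < 20 — satisfied.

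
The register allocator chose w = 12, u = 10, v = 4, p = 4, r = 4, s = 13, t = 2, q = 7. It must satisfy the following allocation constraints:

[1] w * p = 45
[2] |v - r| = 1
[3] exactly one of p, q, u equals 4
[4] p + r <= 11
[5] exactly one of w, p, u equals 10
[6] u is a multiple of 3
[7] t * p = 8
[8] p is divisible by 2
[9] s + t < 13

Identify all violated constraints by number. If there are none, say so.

Constraints 1, 2, 6, and 9 are violated.

[1] w * p = 12 * 4 = 48, not 45 — violated.
[2] |4 - 4| = 0, not 1 — violated.
[3] p=4, q=7, u=10; 1 of them equals 4 — OK.
[4] p + r = 4 + 4 = 8; 8 ≤ 11 — OK.
[5] w=12, p=4, u=10; 1 of them equals 10 — OK.
[6] 10 = 3*3 + 1, so 3 does not divide 10 — violated.
[7] t * p = 2 * 4 = 8 — OK.
[8] 4 / 2 = 2, so 2 divides 4 — OK.
[9] s + t = 13 + 2 = 15; 15 ≥ 13, bound 13 not met — violated.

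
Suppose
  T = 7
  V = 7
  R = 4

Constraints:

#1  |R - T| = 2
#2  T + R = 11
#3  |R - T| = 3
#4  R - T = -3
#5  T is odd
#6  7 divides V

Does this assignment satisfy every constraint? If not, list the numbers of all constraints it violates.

Constraint 1 is violated.

#1 |4 - 7| = 3, not 2  ✘
#2 T + R = 7 + 4 = 11  ✔
#3 |4 - 7| = 3  ✔
#4 R - T = 4 - 7 = -3  ✔
#5 T = 7 is odd  ✔
#6 7 / 7 = 1, so 7 divides 7  ✔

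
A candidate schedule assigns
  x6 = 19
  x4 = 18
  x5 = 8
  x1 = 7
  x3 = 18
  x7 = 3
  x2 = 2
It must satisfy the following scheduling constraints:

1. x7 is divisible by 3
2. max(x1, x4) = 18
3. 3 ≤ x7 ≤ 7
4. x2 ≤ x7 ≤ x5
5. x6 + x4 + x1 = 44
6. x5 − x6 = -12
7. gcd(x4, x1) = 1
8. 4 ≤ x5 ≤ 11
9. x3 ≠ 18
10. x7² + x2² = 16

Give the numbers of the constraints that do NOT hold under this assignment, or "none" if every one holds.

The assignment fails constraints 6, 9, and 10.

1. 3 / 3 = 1, so 3 divides 3  yes
2. max(7, 18) = 18  yes
3. x7 = 3 lies in [3, 7]  yes
4. values 2 ≤ 3 ≤ 8  yes
5. x6 + x4 + x1 = 19 + 18 + 7 = 44  yes
6. x5 − x6 = 8 − 19 = -11, not -12  no
7. gcd(18, 7) = 1  yes
8. x5 = 8 lies in [4, 11]  yes
9. x3 = 18, but 18 is required to differ  no
10. x7² + x2² = 3² + 2² = 9 + 4 = 13, not 16  no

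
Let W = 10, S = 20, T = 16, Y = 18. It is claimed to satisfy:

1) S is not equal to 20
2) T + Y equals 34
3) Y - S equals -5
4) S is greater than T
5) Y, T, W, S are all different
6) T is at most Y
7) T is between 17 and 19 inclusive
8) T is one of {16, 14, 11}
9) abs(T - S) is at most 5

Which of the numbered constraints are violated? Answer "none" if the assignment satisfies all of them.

1) S = 20, but 20 is required to differ  false
2) T + Y = 16 + 18 = 34  true
3) Y - S = 18 - 20 = -2, not -5  false
4) S = 20, T = 16; 20 > 16  true
5) values 18, 16, 10, 20 are pairwise distinct  true
6) T = 16, Y = 18; 16 ≤ 18  true
7) T = 16 is outside [17, 19]  false
8) T = 16 is in {16, 14, 11}  true
9) abs(16 - 20) = 4; 4 ≤ 5  true

Constraints 1, 3, 7 are violated.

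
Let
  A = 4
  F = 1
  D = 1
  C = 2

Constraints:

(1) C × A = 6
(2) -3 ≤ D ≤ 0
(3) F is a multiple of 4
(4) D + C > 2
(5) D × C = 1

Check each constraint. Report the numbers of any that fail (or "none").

Violated: 1, 2, 3, and 5.

(1) C × A = 2 × 4 = 8, not 6  FAIL
(2) D = 1 is outside [-3, 0]  FAIL
(3) 1 = 4×0 + 1, so 4 does not divide 1  FAIL
(4) D + C = 1 + 2 = 3; 3 > 2  OK
(5) D × C = 1 × 2 = 2, not 1  FAIL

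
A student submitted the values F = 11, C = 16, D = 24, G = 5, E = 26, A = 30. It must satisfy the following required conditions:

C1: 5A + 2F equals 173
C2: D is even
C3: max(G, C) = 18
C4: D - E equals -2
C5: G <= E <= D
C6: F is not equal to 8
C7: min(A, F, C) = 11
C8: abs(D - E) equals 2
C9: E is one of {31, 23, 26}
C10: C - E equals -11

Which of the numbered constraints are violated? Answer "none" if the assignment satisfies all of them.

C1: 5A + 2F = 5(30) + 2(11) = 172, not 173 — fails.
C2: D = 24 is even — holds.
C3: max(5, 16) = 16, not 18 — fails.
C4: D - E = 24 - 26 = -2 — holds.
C5: values 5, 26, 24; E = 26 is not <= D = 24 — fails.
C6: F = 11, and 11 ≠ 8 — holds.
C7: min(30, 11, 16) = 11 — holds.
C8: abs(24 - 26) = 2 — holds.
C9: E = 26 is in {31, 23, 26} — holds.
C10: C - E = 16 - 26 = -10, not -11 — fails.

No — constraints 1, 3, 5, 10 are not satisfied.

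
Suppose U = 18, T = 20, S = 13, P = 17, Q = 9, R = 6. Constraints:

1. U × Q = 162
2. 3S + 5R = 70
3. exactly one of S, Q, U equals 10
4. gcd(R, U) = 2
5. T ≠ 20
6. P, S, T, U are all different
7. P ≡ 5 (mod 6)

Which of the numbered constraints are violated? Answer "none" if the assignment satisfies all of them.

1. U × Q = 18 × 9 = 162  ✔
2. 3S + 5R = 3(13) + 5(6) = 69, not 70  ✘
3. S=13, Q=9, U=18; 0 of them equal 10, not exactly one  ✘
4. gcd(6, 18) = 6, not 2  ✘
5. T = 20, but 20 is required to differ  ✘
6. values 17, 13, 20, 18 are pairwise distinct  ✔
7. 17 mod 6 = 5  ✔

Violated: 2, 3, 4, 5.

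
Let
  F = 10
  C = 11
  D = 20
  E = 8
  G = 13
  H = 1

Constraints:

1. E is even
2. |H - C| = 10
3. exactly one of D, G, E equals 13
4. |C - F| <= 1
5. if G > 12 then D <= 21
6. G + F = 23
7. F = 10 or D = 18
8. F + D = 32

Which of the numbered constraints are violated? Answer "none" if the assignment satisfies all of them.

1. E = 8 is even  OK
2. |1 - 11| = 10  OK
3. D=20, G=13, E=8; 1 of them equals 13  OK
4. |11 - 10| = 1; 1 ≤ 1  OK
5. G = 13 > 12, so we need D ≤ 21; D = 20 ≤ 21  OK
6. G + F = 13 + 10 = 23  OK
7. F = 10 = 10 (first disjunct)  OK
8. F + D = 10 + 20 = 30, not 32  FAIL

The assignment fails constraint 8.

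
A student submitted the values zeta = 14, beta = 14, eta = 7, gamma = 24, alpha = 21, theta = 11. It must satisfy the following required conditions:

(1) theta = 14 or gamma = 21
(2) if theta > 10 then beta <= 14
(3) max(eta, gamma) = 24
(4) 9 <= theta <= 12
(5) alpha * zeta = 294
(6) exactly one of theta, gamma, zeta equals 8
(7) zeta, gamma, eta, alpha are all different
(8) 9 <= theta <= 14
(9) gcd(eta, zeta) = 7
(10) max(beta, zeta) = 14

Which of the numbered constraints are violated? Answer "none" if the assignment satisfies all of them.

(1) theta = 11 ≠ 14 and gamma = 24 ≠ 21; both disjuncts false — fails.
(2) theta = 11 > 10, so we need beta ≤ 14; beta = 14 ≤ 14 — holds.
(3) max(7, 24) = 24 — holds.
(4) theta = 11 lies in [9, 12] — holds.
(5) alpha * zeta = 21 * 14 = 294 — holds.
(6) theta=11, gamma=24, zeta=14; 0 of them equal 8, not exactly one — fails.
(7) values 14, 24, 7, 21 are pairwise distinct — holds.
(8) theta = 11 lies in [9, 14] — holds.
(9) gcd(7, 14) = 7 — holds.
(10) max(14, 14) = 14 — holds.

Violated: 1, 6.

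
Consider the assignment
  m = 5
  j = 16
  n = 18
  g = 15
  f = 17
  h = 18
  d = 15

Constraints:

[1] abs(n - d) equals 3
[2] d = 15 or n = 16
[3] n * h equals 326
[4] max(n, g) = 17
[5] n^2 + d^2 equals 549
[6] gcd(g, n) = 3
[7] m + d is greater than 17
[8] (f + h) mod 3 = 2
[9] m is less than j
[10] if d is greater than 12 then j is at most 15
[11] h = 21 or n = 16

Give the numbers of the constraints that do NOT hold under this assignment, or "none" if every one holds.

[1] abs(18 - 15) = 3  ✓
[2] d = 15 = 15 (first disjunct)  ✓
[3] n * h = 18 * 18 = 324, not 326  ✗
[4] max(18, 15) = 18, not 17  ✗
[5] n^2 + d^2 = 18^2 + 15^2 = 324 + 225 = 549  ✓
[6] gcd(15, 18) = 3  ✓
[7] m + d = 5 + 15 = 20; 20 > 17  ✓
[8] f + h = 35; 35 mod 3 = 2  ✓
[9] m = 5, j = 16; 5 < 16  ✓
[10] d = 15 > 12, so we need j ≤ 15; but j = 16 > 15  ✗
[11] h = 18 ≠ 21 and n = 18 ≠ 16; both disjuncts false  ✗

Constraints 3, 4, 10, 11 are violated.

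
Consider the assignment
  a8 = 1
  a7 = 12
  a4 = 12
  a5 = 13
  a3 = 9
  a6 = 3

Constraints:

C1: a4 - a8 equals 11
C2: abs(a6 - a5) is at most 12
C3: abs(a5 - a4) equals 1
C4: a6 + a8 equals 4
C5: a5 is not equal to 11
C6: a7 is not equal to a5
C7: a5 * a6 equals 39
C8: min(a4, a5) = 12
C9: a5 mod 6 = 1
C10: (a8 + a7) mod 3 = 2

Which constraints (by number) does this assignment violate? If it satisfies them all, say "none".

The assignment fails constraint 10.

C1: a4 - a8 = 12 - 1 = 11  OK
C2: abs(3 - 13) = 10; 10 ≤ 12  OK
C3: abs(13 - 12) = 1  OK
C4: a6 + a8 = 3 + 1 = 4  OK
C5: a5 = 13, and 13 ≠ 11  OK
C6: a7 = 12, a5 = 13; distinct  OK
C7: a5 * a6 = 13 * 3 = 39  OK
C8: min(12, 13) = 12  OK
C9: 13 mod 6 = 1  OK
C10: a8 + a7 = 13; 13 mod 3 = 1, not 2  FAIL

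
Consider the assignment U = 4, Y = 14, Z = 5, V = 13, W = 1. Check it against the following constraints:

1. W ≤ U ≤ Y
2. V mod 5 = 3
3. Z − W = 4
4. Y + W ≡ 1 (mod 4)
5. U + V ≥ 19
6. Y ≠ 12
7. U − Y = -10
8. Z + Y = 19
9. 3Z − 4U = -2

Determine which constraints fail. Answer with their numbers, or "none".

Violated: 4, 5, 9.

1. values 1 ≤ 4 ≤ 14  OK
2. 13 mod 5 = 3  OK
3. Z − W = 5 − 1 = 4  OK
4. Y + W = 15; 15 mod 4 = 3, not 1  FAIL
5. U + V = 4 + 13 = 17; 17 < 19, bound 19 not met  FAIL
6. Y = 14, and 14 ≠ 12  OK
7. U − Y = 4 − 14 = -10  OK
8. Z + Y = 5 + 14 = 19  OK
9. 3Z − 4U = 3(5) − 4(4) = -1, not -2  FAIL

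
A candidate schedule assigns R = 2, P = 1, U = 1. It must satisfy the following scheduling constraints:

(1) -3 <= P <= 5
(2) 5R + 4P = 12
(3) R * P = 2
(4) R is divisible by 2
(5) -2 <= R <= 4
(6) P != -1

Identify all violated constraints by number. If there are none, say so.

(1) P = 1 lies in [-3, 5]  ✔
(2) 5R + 4P = 5(2) + 4(1) = 14, not 12  ✘
(3) R * P = 2 * 1 = 2  ✔
(4) 2 / 2 = 1, so 2 divides 2  ✔
(5) R = 2 lies in [-2, 4]  ✔
(6) P = 1, and 1 ≠ -1  ✔

No — constraint 2 is not satisfied.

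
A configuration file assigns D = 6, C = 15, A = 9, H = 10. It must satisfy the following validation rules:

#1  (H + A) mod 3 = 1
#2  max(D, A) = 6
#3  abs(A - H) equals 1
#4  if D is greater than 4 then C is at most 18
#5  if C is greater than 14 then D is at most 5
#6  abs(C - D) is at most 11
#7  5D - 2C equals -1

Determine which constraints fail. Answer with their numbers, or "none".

Violated: 2, 5, and 7.

#1 H + A = 19; 19 mod 3 = 1  ✓
#2 max(6, 9) = 9, not 6  ✗
#3 abs(9 - 10) = 1  ✓
#4 D = 6 > 4, so we need C ≤ 18; C = 15 ≤ 18  ✓
#5 C = 15 > 14, so we need D ≤ 5; but D = 6 > 5  ✗
#6 abs(15 - 6) = 9; 9 ≤ 11  ✓
#7 5D - 2C = 5(6) - 2(15) = 0, not -1  ✗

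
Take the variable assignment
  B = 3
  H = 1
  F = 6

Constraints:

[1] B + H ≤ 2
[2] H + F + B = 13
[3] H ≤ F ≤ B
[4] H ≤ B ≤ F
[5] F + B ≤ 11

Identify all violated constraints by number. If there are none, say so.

[1] B + H = 3 + 1 = 4; 4 > 2, bound 2 not met — does not hold.
[2] H + F + B = 1 + 6 + 3 = 10, not 13 — does not hold.
[3] values 1, 6, 3; F = 6 is not ≤ B = 3 — does not hold.
[4] values 1 ≤ 3 ≤ 6 — holds.
[5] F + B = 6 + 3 = 9; 9 ≤ 11 — holds.

The assignment fails constraints 1, 2, and 3.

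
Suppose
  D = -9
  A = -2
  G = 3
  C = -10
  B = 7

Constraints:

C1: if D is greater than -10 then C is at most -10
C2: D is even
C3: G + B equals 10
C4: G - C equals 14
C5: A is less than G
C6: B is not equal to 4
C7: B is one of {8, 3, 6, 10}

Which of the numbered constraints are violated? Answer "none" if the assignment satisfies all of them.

C1: D = -9 > -10, so we need C ≤ -10; C = -10 ≤ -10 — satisfied.
C2: D = -9 is odd — violated.
C3: G + B = 3 + 7 = 10 — satisfied.
C4: G - C = 3 - (-10) = 13, not 14 — violated.
C5: A = -2, G = 3; -2 < 3 — satisfied.
C6: B = 7, and 7 ≠ 4 — satisfied.
C7: B = 7 is not in {8, 3, 6, 10} — violated.

Constraints 2, 4, 7 do not hold.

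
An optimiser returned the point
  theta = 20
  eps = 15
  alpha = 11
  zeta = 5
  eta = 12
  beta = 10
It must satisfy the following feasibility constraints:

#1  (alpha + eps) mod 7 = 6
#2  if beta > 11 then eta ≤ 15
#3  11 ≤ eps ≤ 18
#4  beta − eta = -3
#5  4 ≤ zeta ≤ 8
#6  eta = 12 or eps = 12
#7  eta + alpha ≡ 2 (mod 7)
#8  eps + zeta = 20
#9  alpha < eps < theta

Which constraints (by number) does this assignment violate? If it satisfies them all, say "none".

Constraints 1 and 4 are violated.

#1 alpha + eps = 26; 26 mod 7 = 5, not 6 — violated.
#2 beta = 10, not > 11; antecedent false, conditional vacuously true — OK.
#3 eps = 15 lies in [11, 18] — OK.
#4 beta − eta = 10 − 12 = -2, not -3 — violated.
#5 zeta = 5 lies in [4, 8] — OK.
#6 eta = 12 = 12 (first disjunct) — OK.
#7 eta + alpha = 23; 23 mod 7 = 2 — OK.
#8 eps + zeta = 15 + 5 = 20 — OK.
#9 values 11 < 15 < 20 — OK.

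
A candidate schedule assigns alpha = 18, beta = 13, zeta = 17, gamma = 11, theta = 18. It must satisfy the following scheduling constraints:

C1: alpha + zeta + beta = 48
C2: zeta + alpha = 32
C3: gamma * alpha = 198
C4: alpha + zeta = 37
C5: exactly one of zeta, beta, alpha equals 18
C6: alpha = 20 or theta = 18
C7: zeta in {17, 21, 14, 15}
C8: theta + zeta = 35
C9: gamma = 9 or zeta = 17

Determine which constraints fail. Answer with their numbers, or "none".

C1: alpha + zeta + beta = 18 + 17 + 13 = 48  yes
C2: zeta + alpha = 17 + 18 = 35, not 32  no
C3: gamma * alpha = 11 * 18 = 198  yes
C4: alpha + zeta = 18 + 17 = 35, not 37  no
C5: zeta=17, beta=13, alpha=18; 1 of them equals 18  yes
C6: alpha = 18 ≠ 20, but theta = 18 = 18 (second disjunct)  yes
C7: zeta = 17 is in {17, 21, 14, 15}  yes
C8: theta + zeta = 18 + 17 = 35  yes
C9: gamma = 11 ≠ 9, but zeta = 17 = 17 (second disjunct)  yes

Constraints 2, 4 do not hold.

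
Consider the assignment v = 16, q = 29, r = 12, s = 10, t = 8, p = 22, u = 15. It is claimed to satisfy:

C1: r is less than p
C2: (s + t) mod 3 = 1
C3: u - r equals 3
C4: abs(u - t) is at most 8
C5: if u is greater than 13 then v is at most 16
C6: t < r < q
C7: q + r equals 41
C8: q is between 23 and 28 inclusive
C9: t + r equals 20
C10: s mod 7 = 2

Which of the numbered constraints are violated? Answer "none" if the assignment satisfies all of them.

C1: r = 12, p = 22; 12 < 22 — holds.
C2: s + t = 18; 18 mod 3 = 0, not 1 — does not hold.
C3: u - r = 15 - 12 = 3 — holds.
C4: abs(15 - 8) = 7; 7 ≤ 8 — holds.
C5: u = 15 > 13, so we need v ≤ 16; v = 16 ≤ 16 — holds.
C6: values 8 < 12 < 29 — holds.
C7: q + r = 29 + 12 = 41 — holds.
C8: q = 29 is outside [23, 28] — does not hold.
C9: t + r = 8 + 12 = 20 — holds.
C10: 10 mod 7 = 3, not 2 — does not hold.

The assignment fails constraints 2, 8, and 10.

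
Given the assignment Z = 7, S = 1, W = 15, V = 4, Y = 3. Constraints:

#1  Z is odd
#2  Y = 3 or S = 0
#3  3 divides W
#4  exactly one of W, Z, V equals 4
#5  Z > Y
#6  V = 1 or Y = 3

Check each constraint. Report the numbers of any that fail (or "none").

#1 Z = 7 is odd  holds
#2 Y = 3 = 3 (first disjunct)  holds
#3 15 / 3 = 5, so 3 divides 15  holds
#4 W=15, Z=7, V=4; 1 of them equals 4  holds
#5 Z = 7, Y = 3; 7 > 3  holds
#6 V = 4 ≠ 1, but Y = 3 = 3 (second disjunct)  holds

All constraints are satisfied.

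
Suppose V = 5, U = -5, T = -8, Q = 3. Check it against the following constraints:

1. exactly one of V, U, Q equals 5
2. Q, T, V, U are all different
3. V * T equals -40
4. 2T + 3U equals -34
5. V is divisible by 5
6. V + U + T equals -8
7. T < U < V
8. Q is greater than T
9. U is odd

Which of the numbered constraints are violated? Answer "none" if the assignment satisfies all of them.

1. V=5, U=-5, Q=3; 1 of them equals 5 — holds.
2. values 3, -8, 5, -5 are pairwise distinct — holds.
3. V * T = 5 * (-8) = -40 — holds.
4. 2T + 3U = 2(-8) + 3(-5) = -31, not -34 — fails.
5. 5 / 5 = 1, so 5 divides 5 — holds.
6. V + U + T = 5 + (-5) + (-8) = -8 — holds.
7. values -8 < -5 < 5 — holds.
8. Q = 3, T = -8; 3 > -8 — holds.
9. U = -5 is odd — holds.

The assignment fails constraint 4.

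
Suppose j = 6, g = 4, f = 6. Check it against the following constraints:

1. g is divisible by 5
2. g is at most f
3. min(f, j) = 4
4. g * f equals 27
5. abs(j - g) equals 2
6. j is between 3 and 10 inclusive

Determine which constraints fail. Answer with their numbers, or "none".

Constraints 1, 3, and 4 are violated.

1. 4 = 5*0 + 4, so 5 does not divide 4 — violated.
2. g = 4, f = 6; 4 ≤ 6 — OK.
3. min(6, 6) = 6, not 4 — violated.
4. g * f = 4 * 6 = 24, not 27 — violated.
5. abs(6 - 4) = 2 — OK.
6. j = 6 lies in [3, 10] — OK.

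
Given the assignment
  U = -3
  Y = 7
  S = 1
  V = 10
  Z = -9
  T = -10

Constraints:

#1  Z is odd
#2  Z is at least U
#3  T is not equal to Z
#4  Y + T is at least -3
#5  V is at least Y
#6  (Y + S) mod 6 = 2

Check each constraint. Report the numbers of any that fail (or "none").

#1 Z = -9 is odd  OK
#2 Z = -9, U = -3; -9 < -3 (want ≥)  FAIL
#3 T = -10, Z = -9; distinct  OK
#4 Y + T = 7 + (-10) = -3; -3 ≥ -3  OK
#5 V = 10, Y = 7; 10 ≥ 7  OK
#6 Y + S = 8; 8 mod 6 = 2  OK

No — constraint 2 is not satisfied.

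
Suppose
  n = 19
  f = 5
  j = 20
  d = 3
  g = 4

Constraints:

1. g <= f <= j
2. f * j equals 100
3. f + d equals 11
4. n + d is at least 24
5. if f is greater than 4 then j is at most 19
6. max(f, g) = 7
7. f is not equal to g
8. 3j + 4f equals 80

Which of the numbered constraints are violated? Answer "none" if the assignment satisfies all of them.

1. values 4 <= 5 <= 20  OK
2. f * j = 5 * 20 = 100  OK
3. f + d = 5 + 3 = 8, not 11  FAIL
4. n + d = 19 + 3 = 22; 22 < 24, bound 24 not met  FAIL
5. f = 5 > 4, so we need j ≤ 19; but j = 20 > 19  FAIL
6. max(5, 4) = 5, not 7  FAIL
7. f = 5, g = 4; distinct  OK
8. 3j + 4f = 3(20) + 4(5) = 80  OK

The assignment fails constraints 3, 4, 5, 6.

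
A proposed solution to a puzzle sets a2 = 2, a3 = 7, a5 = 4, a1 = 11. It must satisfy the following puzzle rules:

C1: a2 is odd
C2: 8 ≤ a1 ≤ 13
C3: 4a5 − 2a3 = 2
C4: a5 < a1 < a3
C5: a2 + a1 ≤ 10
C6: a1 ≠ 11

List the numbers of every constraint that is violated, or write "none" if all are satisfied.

Violated: 1, 4, 5, 6.

C1: a2 = 2 is even — fails.
C2: a1 = 11 lies in [8, 13] — holds.
C3: 4a5 − 2a3 = 4(4) − 2(7) = 2 — holds.
C4: values 4, 11, 7; a1 = 11 is not < a3 = 7 — fails.
C5: a2 + a1 = 2 + 11 = 13; 13 > 10, bound 10 not met — fails.
C6: a1 = 11, but 11 is required to differ — fails.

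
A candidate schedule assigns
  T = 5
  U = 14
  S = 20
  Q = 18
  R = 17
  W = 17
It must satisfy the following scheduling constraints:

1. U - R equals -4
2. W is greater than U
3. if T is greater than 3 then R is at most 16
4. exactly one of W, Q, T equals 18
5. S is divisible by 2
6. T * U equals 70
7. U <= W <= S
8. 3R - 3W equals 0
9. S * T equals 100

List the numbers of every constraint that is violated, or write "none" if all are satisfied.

No — constraints 1, 3 are not satisfied.

1. U - R = 14 - 17 = -3, not -4  false
2. W = 17, U = 14; 17 > 14  true
3. T = 5 > 3, so we need R ≤ 16; but R = 17 > 16  false
4. W=17, Q=18, T=5; 1 of them equals 18  true
5. 20 / 2 = 10, so 2 divides 20  true
6. T * U = 5 * 14 = 70  true
7. values 14 <= 17 <= 20  true
8. 3R - 3W = 3(17) - 3(17) = 0  true
9. S * T = 20 * 5 = 100  true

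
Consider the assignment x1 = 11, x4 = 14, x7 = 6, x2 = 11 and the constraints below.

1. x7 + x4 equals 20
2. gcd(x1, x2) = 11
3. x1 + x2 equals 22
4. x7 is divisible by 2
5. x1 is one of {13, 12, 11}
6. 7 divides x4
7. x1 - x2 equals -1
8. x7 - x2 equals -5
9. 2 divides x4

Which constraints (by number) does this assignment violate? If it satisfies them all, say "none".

The assignment fails constraint 7.

1. x7 + x4 = 6 + 14 = 20  yes
2. gcd(11, 11) = 11  yes
3. x1 + x2 = 11 + 11 = 22  yes
4. 6 / 2 = 3, so 2 divides 6  yes
5. x1 = 11 is in {13, 12, 11}  yes
6. 14 / 7 = 2, so 7 divides 14  yes
7. x1 - x2 = 11 - 11 = 0, not -1  no
8. x7 - x2 = 6 - 11 = -5  yes
9. 14 / 2 = 7, so 2 divides 14  yes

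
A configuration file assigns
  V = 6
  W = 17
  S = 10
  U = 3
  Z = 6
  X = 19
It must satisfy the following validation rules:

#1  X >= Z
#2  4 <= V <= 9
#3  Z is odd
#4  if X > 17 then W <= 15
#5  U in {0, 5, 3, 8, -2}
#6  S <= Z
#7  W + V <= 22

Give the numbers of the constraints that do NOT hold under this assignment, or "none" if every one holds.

Constraints 3, 4, 6, 7 do not hold.

#1 X = 19, Z = 6; 19 ≥ 6  OK
#2 V = 6 lies in [4, 9]  OK
#3 Z = 6 is even  FAIL
#4 X = 19 > 17, so we need W ≤ 15; but W = 17 > 15  FAIL
#5 U = 3 is in {0, 5, 3, 8, -2}  OK
#6 S = 10, Z = 6; 10 > 6 (want ≤)  FAIL
#7 W + V = 17 + 6 = 23; 23 > 22, bound 22 not met  FAIL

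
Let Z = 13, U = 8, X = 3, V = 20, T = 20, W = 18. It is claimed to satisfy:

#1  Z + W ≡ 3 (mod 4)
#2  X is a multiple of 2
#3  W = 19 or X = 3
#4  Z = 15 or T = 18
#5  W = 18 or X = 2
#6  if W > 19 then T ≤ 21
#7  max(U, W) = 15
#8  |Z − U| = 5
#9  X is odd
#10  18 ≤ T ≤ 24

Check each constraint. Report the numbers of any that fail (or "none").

Constraints 2, 4, 7 do not hold.

#1 Z + W = 31; 31 mod 4 = 3  yes
#2 3 = 2×1 + 1, so 2 does not divide 3  no
#3 W = 18 ≠ 19, but X = 3 = 3 (second disjunct)  yes
#4 Z = 13 ≠ 15 and T = 20 ≠ 18; both disjuncts false  no
#5 W = 18 = 18 (first disjunct)  yes
#6 W = 18, not > 19; antecedent false, conditional vacuously true  yes
#7 max(8, 18) = 18, not 15  no
#8 |13 − 8| = 5  yes
#9 X = 3 is odd  yes
#10 T = 20 lies in [18, 24]  yes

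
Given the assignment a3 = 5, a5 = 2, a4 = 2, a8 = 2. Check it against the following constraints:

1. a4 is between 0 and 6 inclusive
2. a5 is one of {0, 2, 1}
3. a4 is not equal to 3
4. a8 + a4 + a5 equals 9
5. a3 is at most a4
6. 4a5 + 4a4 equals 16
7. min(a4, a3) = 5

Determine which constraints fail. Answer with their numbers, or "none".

Constraints 4, 5, 7 do not hold.

1. a4 = 2 lies in [0, 6] — holds.
2. a5 = 2 is in {0, 2, 1} — holds.
3. a4 = 2, and 2 ≠ 3 — holds.
4. a8 + a4 + a5 = 2 + 2 + 2 = 6, not 9 — fails.
5. a3 = 5, a4 = 2; 5 > 2 (want ≤) — fails.
6. 4a5 + 4a4 = 4(2) + 4(2) = 16 — holds.
7. min(2, 5) = 2, not 5 — fails.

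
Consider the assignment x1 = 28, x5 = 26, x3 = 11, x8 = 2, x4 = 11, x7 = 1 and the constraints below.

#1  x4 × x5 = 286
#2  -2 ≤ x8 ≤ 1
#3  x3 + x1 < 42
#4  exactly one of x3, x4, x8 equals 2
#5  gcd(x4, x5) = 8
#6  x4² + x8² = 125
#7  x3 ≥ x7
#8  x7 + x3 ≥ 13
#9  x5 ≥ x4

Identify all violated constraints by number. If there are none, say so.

Constraints 2, 5, and 8 are violated.

#1 x4 × x5 = 11 × 26 = 286  holds
#2 x8 = 2 is outside [-2, 1]  fails
#3 x3 + x1 = 11 + 28 = 39; 39 < 42  holds
#4 x3=11, x4=11, x8=2; 1 of them equals 2  holds
#5 gcd(11, 26) = 1, not 8  fails
#6 x4² + x8² = 11² + 2² = 121 + 4 = 125  holds
#7 x3 = 11, x7 = 1; 11 ≥ 1  holds
#8 x7 + x3 = 1 + 11 = 12; 12 < 13, bound 13 not met  fails
#9 x5 = 26, x4 = 11; 26 ≥ 11  holds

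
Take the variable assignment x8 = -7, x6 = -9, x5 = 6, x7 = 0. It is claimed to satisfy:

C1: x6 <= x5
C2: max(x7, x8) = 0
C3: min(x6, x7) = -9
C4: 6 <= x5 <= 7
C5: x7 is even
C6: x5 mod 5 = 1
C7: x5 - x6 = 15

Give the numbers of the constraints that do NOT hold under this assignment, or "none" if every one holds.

C1: x6 = -9, x5 = 6; -9 ≤ 6 — holds.
C2: max(0, -7) = 0 — holds.
C3: min(-9, 0) = -9 — holds.
C4: x5 = 6 lies in [6, 7] — holds.
C5: x7 = 0 is even — holds.
C6: 6 mod 5 = 1 — holds.
C7: x5 - x6 = 6 - (-9) = 15 — holds.

All constraints are satisfied.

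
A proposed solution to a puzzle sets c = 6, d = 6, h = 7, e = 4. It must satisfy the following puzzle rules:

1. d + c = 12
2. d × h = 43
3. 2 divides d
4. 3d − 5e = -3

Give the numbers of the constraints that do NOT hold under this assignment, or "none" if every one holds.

1. d + c = 6 + 6 = 12  holds
2. d × h = 6 × 7 = 42, not 43  fails
3. 6 / 2 = 3, so 2 divides 6  holds
4. 3d − 5e = 3(6) − 5(4) = -2, not -3  fails

Constraints 2 and 4 are violated.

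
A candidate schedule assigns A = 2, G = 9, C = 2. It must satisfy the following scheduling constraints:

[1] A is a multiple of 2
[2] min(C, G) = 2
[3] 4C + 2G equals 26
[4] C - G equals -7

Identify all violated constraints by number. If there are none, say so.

The assignment satisfies every constraint.

[1] 2 / 2 = 1, so 2 divides 2  yes
[2] min(2, 9) = 2  yes
[3] 4C + 2G = 4(2) + 2(9) = 26  yes
[4] C - G = 2 - 9 = -7  yes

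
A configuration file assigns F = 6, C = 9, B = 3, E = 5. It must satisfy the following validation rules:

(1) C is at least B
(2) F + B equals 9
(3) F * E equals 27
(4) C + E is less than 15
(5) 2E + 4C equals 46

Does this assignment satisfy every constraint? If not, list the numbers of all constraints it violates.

No — constraint 3 is not satisfied.

(1) C = 9, B = 3; 9 ≥ 3  yes
(2) F + B = 6 + 3 = 9  yes
(3) F * E = 6 * 5 = 30, not 27  no
(4) C + E = 9 + 5 = 14; 14 < 15  yes
(5) 2E + 4C = 2(5) + 4(9) = 46  yes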